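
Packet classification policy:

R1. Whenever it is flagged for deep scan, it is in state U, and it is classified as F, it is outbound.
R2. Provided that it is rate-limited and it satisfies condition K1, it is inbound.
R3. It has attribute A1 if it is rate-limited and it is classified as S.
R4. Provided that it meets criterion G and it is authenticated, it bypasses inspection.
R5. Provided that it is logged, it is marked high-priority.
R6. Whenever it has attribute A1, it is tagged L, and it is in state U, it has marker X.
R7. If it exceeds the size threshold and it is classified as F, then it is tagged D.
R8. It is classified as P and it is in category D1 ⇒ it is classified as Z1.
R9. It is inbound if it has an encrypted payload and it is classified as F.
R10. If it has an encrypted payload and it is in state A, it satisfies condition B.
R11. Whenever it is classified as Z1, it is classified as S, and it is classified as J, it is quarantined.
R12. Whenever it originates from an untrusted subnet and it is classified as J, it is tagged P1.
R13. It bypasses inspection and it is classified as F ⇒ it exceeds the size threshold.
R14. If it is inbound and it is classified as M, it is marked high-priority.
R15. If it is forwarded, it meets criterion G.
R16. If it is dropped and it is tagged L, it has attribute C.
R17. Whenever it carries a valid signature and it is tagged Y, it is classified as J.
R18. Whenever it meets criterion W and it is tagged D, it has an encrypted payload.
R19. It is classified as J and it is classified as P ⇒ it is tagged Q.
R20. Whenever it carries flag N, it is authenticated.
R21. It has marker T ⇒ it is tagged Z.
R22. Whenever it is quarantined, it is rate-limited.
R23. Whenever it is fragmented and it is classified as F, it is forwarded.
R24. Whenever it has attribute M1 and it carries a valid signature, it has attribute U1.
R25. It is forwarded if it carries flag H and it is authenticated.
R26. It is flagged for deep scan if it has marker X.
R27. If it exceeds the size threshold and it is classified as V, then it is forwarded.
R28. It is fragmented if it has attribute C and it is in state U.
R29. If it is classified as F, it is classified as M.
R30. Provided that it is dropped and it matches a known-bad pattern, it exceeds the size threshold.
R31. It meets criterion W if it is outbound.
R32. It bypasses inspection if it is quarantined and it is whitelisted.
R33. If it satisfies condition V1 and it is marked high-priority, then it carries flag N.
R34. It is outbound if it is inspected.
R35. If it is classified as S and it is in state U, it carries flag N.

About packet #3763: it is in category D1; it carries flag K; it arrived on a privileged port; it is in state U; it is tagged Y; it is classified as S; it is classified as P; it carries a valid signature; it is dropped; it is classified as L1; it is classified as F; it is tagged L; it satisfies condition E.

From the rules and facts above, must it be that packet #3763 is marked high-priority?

Yes

By R8 (it is classified as P, it is in category D1): it is classified as Z1.
By R16 (it is dropped, it is tagged L): it has attribute C.
By R17 (it carries a valid signature, it is tagged Y): it is classified as J.
By R28 (it has attribute C, it is in state U): it is fragmented.
By R29 (it is classified as F): it is classified as M.
By R35 (it is classified as S, it is in state U): it carries flag N.
By R11 (it is classified as Z1, it is classified as S, it is classified as J): it is quarantined.
By R20 (it carries flag N): it is authenticated.
By R22 (it is quarantined): it is rate-limited.
By R23 (it is fragmented, it is classified as F): it is forwarded.
By R3 (it is rate-limited, it is classified as S): it has attribute A1.
By R6 (it has attribute A1, it is tagged L, it is in state U): it has marker X.
By R15 (it is forwarded): it meets criterion G.
By R26 (it has marker X): it is flagged for deep scan.
By R1 (it is flagged for deep scan, it is in state U, it is classified as F): it is outbound.
By R4 (it meets criterion G, it is authenticated): it bypasses inspection.
By R13 (it bypasses inspection, it is classified as F): it exceeds the size threshold.
By R31 (it is outbound): it meets criterion W.
By R7 (it exceeds the size threshold, it is classified as F): it is tagged D.
By R18 (it meets criterion W, it is tagged D): it has an encrypted payload.
By R9 (it has an encrypted payload, it is classified as F): it is inbound.
By R14 (it is inbound, it is classified as M): it is marked high-priority.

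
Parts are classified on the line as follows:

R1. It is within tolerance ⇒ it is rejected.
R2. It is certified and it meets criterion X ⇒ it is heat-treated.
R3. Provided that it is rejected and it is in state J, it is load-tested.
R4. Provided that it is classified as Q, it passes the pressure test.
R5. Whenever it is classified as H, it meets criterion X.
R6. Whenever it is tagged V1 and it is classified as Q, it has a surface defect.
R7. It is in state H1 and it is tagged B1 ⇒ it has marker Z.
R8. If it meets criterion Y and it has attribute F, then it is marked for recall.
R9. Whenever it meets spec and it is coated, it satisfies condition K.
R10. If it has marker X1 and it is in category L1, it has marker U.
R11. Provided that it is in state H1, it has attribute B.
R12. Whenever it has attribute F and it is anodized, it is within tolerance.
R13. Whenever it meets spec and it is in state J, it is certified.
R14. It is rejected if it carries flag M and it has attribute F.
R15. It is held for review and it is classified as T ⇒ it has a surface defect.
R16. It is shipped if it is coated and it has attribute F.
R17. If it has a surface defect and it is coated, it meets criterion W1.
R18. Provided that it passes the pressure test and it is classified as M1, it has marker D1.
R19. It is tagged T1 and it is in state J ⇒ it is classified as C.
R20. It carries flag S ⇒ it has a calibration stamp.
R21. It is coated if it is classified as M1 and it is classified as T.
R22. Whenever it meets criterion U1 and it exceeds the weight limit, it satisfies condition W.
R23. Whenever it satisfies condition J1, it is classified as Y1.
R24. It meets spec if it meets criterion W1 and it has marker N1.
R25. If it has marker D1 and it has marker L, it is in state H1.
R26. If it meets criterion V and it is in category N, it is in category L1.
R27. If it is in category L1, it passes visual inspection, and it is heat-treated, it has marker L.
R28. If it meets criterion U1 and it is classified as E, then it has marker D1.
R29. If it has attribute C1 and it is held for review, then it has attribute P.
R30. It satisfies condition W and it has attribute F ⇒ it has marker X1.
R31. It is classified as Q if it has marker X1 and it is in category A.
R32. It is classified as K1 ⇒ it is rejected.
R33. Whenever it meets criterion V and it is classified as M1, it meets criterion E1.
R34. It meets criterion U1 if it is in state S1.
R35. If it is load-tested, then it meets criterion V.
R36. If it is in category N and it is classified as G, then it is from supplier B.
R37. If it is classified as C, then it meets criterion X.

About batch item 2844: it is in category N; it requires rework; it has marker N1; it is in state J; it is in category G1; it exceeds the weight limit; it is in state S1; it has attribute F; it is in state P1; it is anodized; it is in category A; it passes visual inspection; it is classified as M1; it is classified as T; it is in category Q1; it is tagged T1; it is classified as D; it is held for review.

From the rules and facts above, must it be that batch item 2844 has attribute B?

By R12 (it has attribute F, it is anodized): it is within tolerance.
By R15 (it is held for review, it is classified as T): it has a surface defect.
By R19 (it is tagged T1, it is in state J): it is classified as C.
By R21 (it is classified as M1, it is classified as T): it is coated.
By R34 (it is in state S1): it meets criterion U1.
By R37 (it is classified as C): it meets criterion X.
By R1 (it is within tolerance): it is rejected.
By R3 (it is rejected, it is in state J): it is load-tested.
By R17 (it has a surface defect, it is coated): it meets criterion W1.
By R22 (it meets criterion U1, it exceeds the weight limit): it satisfies condition W.
By R24 (it meets criterion W1, it has marker N1): it meets spec.
By R30 (it satisfies condition W, it has attribute F): it has marker X1.
By R31 (it has marker X1, it is in category A): it is classified as Q.
By R35 (it is load-tested): it meets criterion V.
By R4 (it is classified as Q): it passes the pressure test.
By R13 (it meets spec, it is in state J): it is certified.
By R18 (it passes the pressure test, it is classified as M1): it has marker D1.
By R26 (it meets criterion V, it is in category N): it is in category L1.
By R2 (it is certified, it meets criterion X): it is heat-treated.
By R27 (it is in category L1, it passes visual inspection, it is heat-treated): it has marker L.
By R25 (it has marker D1, it has marker L): it is in state H1.
By R11 (it is in state H1): it has attribute B.

Yes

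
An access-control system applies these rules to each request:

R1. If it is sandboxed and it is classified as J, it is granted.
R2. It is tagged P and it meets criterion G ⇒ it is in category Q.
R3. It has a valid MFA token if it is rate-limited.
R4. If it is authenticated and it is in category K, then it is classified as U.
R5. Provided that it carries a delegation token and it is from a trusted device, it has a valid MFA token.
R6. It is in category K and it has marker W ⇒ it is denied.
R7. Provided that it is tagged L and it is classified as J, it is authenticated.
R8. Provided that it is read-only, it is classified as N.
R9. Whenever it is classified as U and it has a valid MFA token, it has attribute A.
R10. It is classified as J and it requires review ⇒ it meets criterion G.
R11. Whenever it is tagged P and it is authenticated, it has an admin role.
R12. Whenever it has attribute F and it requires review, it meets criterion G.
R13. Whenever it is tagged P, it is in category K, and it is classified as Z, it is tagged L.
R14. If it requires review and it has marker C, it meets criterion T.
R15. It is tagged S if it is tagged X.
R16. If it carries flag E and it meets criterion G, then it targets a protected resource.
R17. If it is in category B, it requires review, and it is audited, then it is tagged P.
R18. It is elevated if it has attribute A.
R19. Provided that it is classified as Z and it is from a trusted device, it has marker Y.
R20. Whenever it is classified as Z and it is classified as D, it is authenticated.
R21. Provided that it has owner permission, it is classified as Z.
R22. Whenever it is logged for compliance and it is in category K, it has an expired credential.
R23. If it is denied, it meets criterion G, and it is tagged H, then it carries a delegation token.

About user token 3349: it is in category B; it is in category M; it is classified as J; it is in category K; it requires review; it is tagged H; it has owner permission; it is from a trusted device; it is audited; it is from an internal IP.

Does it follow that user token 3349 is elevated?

No

Forward chaining from the given facts derives: meets criterion G, is tagged P, is classified as Z, is in category Q, is tagged L, has marker Y, is authenticated, has an admin role, is classified as U.
The only rule concluding "it is elevated" is R18, which needs "it has attribute A"; that is never established.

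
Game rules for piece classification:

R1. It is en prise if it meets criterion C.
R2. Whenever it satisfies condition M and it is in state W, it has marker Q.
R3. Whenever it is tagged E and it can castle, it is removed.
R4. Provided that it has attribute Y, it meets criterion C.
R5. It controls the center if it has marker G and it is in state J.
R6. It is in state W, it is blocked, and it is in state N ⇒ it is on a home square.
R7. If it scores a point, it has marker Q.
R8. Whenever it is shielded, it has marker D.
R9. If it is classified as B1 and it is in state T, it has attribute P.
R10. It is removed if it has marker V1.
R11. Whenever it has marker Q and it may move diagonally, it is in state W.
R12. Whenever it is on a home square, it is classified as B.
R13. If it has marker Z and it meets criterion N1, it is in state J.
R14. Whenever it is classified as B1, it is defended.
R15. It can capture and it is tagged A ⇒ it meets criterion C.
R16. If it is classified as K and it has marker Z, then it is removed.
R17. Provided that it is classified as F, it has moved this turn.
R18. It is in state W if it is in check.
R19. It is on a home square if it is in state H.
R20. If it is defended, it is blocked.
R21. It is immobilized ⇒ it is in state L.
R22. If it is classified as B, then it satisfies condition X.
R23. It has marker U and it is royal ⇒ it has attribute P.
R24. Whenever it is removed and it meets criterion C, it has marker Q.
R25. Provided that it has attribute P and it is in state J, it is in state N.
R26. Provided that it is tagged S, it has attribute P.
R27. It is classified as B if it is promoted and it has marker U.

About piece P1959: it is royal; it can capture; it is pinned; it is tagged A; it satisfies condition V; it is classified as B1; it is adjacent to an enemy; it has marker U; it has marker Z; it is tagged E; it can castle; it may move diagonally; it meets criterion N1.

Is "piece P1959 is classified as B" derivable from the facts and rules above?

Yes

By R3 (it is tagged E, it can castle): it is removed.
By R13 (it has marker Z, it meets criterion N1): it is in state J.
By R14 (it is classified as B1): it is defended.
By R15 (it can capture, it is tagged A): it meets criterion C.
By R20 (it is defended): it is blocked.
By R23 (it has marker U, it is royal): it has attribute P.
By R24 (it is removed, it meets criterion C): it has marker Q.
By R25 (it has attribute P, it is in state J): it is in state N.
By R11 (it has marker Q, it may move diagonally): it is in state W.
By R6 (it is in state W, it is blocked, it is in state N): it is on a home square.
By R12 (it is on a home square): it is classified as B.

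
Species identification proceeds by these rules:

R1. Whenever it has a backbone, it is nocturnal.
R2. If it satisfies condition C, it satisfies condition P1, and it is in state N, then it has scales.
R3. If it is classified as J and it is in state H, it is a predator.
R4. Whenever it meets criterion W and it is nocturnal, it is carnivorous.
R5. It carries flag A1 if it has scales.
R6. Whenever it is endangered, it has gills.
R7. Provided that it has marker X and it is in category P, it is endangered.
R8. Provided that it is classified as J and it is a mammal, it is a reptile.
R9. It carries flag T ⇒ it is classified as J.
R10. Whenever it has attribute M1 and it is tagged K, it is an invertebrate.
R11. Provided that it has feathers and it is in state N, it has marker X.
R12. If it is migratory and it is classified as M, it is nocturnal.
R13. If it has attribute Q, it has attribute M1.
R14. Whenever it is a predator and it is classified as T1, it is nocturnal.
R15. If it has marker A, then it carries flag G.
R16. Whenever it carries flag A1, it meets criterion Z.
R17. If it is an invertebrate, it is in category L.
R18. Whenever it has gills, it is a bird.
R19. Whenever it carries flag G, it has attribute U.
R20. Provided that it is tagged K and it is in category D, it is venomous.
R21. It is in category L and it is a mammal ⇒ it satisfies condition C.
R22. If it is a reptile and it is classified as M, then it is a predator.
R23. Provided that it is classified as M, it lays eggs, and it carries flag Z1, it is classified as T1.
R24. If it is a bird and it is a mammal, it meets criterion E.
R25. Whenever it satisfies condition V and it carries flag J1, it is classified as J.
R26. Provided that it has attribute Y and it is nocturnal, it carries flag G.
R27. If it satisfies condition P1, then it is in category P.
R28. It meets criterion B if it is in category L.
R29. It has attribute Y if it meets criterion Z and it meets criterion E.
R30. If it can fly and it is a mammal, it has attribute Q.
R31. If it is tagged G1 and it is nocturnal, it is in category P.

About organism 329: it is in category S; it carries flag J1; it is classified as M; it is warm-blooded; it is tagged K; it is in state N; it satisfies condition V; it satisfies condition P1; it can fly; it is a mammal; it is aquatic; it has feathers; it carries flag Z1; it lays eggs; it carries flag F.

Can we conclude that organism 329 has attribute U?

By R11 (it has feathers, it is in state N): it has marker X.
By R23 (it is classified as M, it lays eggs, it carries flag Z1): it is classified as T1.
By R25 (it satisfies condition V, it carries flag J1): it is classified as J.
By R27 (it satisfies condition P1): it is in category P.
By R30 (it can fly, it is a mammal): it has attribute Q.
By R7 (it has marker X, it is in category P): it is endangered.
By R8 (it is classified as J, it is a mammal): it is a reptile.
By R13 (it has attribute Q): it has attribute M1.
By R22 (it is a reptile, it is classified as M): it is a predator.
By R6 (it is endangered): it has gills.
By R10 (it has attribute M1, it is tagged K): it is an invertebrate.
By R14 (it is a predator, it is classified as T1): it is nocturnal.
By R17 (it is an invertebrate): it is in category L.
By R18 (it has gills): it is a bird.
By R21 (it is in category L, it is a mammal): it satisfies condition C.
By R24 (it is a bird, it is a mammal): it meets criterion E.
By R2 (it satisfies condition C, it satisfies condition P1, it is in state N): it has scales.
By R5 (it has scales): it carries flag A1.
By R16 (it carries flag A1): it meets criterion Z.
By R29 (it meets criterion Z, it meets criterion E): it has attribute Y.
By R26 (it has attribute Y, it is nocturnal): it carries flag G.
By R19 (it carries flag G): it has attribute U.

Yes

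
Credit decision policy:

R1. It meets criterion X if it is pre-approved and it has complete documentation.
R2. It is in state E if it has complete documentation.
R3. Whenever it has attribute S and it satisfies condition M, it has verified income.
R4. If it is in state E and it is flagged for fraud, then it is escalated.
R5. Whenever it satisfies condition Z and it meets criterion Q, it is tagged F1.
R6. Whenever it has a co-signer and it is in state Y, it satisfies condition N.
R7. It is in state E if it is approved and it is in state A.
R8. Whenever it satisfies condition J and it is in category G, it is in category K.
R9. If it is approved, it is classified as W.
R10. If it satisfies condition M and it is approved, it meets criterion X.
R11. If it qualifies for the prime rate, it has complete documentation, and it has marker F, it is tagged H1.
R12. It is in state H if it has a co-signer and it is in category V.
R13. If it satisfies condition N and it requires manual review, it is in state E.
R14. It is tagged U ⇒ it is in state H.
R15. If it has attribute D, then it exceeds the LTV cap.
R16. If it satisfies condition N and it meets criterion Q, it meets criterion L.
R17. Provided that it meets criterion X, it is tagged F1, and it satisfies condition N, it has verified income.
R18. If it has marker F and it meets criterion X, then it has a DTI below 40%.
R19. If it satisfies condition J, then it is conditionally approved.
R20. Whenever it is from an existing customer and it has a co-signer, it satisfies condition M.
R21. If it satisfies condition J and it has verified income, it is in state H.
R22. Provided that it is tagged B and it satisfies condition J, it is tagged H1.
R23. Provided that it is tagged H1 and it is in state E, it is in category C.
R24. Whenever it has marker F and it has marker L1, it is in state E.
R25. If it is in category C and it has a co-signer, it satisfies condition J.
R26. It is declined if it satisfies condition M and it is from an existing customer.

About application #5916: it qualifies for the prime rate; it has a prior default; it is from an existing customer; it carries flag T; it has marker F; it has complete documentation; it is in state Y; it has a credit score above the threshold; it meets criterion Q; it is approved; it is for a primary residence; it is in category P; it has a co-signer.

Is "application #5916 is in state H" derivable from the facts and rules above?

No

Forward chaining from the given facts derives: is in state E, satisfies condition N, is classified as W, is tagged H1, meets criterion L, satisfies condition M, is in category C, satisfies condition J, is declined, meets criterion X, has a DTI below 40%, is conditionally approved.
Rules concluding "it is in state H": R12 needs "it is in category V"; R14 needs "it is tagged U"; R21 needs "it has verified income" — none of these are established.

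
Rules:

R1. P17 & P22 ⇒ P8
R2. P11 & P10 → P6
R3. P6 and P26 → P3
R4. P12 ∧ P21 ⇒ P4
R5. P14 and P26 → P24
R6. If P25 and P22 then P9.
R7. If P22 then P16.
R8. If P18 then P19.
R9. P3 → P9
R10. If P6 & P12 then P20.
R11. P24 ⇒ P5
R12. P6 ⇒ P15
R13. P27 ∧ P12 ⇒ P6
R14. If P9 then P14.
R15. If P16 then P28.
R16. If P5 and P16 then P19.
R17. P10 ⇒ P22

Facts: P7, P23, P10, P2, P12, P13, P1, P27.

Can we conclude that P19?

Forward chaining from the given facts derives: P6, P22, P16, P20, P15, P28.
Rules concluding P19: R8 needs P18; R16 needs P5 — none of these are established.

No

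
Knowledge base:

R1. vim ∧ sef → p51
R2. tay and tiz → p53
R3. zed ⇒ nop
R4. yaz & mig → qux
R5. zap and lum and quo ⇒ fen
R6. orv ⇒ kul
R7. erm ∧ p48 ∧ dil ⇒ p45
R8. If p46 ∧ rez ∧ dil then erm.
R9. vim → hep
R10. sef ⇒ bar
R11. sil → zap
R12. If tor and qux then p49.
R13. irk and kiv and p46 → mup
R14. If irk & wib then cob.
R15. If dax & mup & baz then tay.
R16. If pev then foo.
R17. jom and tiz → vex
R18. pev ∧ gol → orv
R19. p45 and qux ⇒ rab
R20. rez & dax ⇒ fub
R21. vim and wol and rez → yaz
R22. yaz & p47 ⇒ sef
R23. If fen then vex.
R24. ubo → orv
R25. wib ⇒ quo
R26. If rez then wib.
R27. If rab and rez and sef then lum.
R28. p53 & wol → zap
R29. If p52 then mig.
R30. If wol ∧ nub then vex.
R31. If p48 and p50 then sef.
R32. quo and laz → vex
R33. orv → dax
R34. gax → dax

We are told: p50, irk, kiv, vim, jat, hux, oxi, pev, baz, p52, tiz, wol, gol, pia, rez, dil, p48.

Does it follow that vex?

Forward chaining from the given facts derives: hep, foo, orv, yaz, wib, mig, sef, dax, p51, qux, kul, bar, cob, fub, quo.
Rules concluding vex: R17 needs jom; R23 needs fen; R30 needs nub; R32 needs laz — none of these are established.

No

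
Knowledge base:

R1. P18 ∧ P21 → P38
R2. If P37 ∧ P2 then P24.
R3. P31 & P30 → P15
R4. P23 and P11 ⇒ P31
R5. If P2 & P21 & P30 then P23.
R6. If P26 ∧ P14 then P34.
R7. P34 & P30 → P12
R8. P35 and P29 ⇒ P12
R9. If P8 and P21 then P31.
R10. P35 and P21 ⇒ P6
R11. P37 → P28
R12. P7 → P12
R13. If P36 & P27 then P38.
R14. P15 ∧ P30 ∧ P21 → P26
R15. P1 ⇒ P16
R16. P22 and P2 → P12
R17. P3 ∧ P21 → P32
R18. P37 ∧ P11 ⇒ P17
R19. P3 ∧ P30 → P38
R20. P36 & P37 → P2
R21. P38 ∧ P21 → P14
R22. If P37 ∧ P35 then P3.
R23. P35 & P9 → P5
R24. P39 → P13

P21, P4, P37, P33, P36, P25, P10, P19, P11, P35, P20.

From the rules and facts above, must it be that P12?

Forward chaining from the given facts derives: P6, P28, P17, P2, P3, P24, P32.
Rules concluding P12: R7 needs P34; R8 needs P29; R12 needs P7; R16 needs P22 — none of these are established.

No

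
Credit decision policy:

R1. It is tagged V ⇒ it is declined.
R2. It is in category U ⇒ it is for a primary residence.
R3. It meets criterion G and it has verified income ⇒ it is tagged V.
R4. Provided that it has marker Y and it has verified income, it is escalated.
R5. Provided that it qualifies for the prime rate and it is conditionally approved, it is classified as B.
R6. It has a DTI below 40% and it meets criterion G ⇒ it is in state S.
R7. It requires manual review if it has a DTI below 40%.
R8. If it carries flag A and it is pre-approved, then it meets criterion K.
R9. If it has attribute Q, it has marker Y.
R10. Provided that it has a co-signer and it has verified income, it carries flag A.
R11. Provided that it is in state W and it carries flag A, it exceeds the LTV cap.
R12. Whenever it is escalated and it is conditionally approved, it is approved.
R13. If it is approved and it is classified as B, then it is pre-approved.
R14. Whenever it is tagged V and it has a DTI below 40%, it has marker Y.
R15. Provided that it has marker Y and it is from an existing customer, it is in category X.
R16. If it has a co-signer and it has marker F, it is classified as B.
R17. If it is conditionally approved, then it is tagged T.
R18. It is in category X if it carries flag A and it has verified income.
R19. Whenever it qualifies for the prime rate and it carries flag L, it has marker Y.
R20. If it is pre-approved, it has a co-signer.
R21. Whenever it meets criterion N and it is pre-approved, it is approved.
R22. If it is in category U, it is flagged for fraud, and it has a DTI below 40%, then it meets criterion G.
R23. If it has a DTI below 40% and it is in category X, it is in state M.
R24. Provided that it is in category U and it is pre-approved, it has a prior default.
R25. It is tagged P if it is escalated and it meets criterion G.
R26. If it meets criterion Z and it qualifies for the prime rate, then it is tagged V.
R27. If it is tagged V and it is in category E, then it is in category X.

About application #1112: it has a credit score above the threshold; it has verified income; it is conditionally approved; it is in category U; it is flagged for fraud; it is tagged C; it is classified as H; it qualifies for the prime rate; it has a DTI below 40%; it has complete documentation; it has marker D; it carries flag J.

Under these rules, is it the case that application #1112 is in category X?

Yes

By R5 (it qualifies for the prime rate, it is conditionally approved): it is classified as B.
By R22 (it is in category U, it is flagged for fraud, it has a DTI below 40%): it meets criterion G.
By R3 (it meets criterion G, it has verified income): it is tagged V.
By R14 (it is tagged V, it has a DTI below 40%): it has marker Y.
By R4 (it has marker Y, it has verified income): it is escalated.
By R12 (it is escalated, it is conditionally approved): it is approved.
By R13 (it is approved, it is classified as B): it is pre-approved.
By R20 (it is pre-approved): it has a co-signer.
By R10 (it has a co-signer, it has verified income): it carries flag A.
By R18 (it carries flag A, it has verified income): it is in category X.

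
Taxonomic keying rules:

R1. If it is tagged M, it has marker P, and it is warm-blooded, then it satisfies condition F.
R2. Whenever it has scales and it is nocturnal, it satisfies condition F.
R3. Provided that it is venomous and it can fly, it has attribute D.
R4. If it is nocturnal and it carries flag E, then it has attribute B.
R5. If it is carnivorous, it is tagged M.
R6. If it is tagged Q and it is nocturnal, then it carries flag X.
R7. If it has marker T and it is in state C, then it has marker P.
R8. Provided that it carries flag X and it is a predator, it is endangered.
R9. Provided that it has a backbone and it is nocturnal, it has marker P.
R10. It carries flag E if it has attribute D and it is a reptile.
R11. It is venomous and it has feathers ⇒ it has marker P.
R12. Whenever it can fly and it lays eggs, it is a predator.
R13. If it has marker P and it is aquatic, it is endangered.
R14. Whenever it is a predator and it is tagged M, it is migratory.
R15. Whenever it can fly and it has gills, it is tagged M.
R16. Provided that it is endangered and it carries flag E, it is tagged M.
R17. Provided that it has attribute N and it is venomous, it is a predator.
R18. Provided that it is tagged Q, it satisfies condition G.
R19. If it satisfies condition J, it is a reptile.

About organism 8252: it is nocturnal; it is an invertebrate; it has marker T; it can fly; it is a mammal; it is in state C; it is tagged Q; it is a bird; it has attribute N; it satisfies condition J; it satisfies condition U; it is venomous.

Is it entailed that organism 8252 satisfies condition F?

Forward chaining from the given facts derives: has attribute D, carries flag X, has marker P, is a predator, satisfies condition G, is a reptile, is endangered, carries flag E, is tagged M, has attribute B, is migratory.
Rules concluding "it satisfies condition F": R1 needs "it is warm-blooded"; R2 needs "it has scales" — none of these are established.

No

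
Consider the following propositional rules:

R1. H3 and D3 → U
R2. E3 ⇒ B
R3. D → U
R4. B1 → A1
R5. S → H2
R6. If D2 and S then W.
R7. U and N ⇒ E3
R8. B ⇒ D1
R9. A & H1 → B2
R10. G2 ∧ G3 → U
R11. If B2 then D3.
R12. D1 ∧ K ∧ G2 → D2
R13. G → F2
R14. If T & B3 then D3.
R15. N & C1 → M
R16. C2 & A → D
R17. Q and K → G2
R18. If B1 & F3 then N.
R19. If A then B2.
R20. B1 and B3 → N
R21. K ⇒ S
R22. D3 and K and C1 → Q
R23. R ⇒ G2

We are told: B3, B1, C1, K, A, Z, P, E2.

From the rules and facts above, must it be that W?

No

Forward chaining from the given facts derives: A1, B2, N, S, H2, D3, M, Q, G2.
The only rule concluding W is R6, which needs D2; that is never established.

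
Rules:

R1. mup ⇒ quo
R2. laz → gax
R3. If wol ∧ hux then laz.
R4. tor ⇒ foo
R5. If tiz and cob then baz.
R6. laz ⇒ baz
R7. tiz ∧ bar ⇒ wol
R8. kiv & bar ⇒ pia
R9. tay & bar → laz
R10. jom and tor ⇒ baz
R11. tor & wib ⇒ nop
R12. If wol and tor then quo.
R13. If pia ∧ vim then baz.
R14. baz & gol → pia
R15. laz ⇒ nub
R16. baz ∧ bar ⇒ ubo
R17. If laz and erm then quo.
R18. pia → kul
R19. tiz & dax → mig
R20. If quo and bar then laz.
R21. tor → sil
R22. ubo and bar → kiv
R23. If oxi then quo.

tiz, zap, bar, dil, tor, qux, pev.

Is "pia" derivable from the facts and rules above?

wol  (by R7: tiz, bar)
quo  (by R12: wol, tor)
laz  (by R20: quo, bar)
baz  (by R6: laz)
ubo  (by R16: baz, bar)
kiv  (by R22: ubo, bar)
pia  (by R8: kiv, bar)

Yes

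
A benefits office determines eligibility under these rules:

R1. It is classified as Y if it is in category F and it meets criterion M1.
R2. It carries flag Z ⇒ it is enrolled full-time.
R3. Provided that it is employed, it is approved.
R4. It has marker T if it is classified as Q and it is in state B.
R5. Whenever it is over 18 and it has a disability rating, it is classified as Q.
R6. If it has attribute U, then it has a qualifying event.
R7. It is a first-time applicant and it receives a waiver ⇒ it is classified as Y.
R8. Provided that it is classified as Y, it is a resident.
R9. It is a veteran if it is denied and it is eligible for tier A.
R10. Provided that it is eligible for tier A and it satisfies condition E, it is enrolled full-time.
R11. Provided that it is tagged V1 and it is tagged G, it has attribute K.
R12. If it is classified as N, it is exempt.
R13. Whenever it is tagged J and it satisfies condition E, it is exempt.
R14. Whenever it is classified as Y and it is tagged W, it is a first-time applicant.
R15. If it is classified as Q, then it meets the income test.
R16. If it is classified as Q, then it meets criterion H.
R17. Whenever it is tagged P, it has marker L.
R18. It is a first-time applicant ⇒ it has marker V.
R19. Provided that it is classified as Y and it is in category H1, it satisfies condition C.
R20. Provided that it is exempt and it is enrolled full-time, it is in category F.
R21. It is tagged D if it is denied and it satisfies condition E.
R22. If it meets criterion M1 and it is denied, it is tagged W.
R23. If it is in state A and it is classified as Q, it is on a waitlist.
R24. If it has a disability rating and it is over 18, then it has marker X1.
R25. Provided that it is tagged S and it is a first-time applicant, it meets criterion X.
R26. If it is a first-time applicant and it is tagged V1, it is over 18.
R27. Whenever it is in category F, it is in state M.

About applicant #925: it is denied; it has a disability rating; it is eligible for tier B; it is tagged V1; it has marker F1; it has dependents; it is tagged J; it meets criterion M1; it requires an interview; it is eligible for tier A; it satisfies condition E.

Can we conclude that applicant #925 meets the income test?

Yes

By R10 (it is eligible for tier A, it satisfies condition E): it is enrolled full-time.
By R13 (it is tagged J, it satisfies condition E): it is exempt.
By R20 (it is exempt, it is enrolled full-time): it is in category F.
By R22 (it meets criterion M1, it is denied): it is tagged W.
By R1 (it is in category F, it meets criterion M1): it is classified as Y.
By R14 (it is classified as Y, it is tagged W): it is a first-time applicant.
By R26 (it is a first-time applicant, it is tagged V1): it is over 18.
By R5 (it is over 18, it has a disability rating): it is classified as Q.
By R15 (it is classified as Q): it meets the income test.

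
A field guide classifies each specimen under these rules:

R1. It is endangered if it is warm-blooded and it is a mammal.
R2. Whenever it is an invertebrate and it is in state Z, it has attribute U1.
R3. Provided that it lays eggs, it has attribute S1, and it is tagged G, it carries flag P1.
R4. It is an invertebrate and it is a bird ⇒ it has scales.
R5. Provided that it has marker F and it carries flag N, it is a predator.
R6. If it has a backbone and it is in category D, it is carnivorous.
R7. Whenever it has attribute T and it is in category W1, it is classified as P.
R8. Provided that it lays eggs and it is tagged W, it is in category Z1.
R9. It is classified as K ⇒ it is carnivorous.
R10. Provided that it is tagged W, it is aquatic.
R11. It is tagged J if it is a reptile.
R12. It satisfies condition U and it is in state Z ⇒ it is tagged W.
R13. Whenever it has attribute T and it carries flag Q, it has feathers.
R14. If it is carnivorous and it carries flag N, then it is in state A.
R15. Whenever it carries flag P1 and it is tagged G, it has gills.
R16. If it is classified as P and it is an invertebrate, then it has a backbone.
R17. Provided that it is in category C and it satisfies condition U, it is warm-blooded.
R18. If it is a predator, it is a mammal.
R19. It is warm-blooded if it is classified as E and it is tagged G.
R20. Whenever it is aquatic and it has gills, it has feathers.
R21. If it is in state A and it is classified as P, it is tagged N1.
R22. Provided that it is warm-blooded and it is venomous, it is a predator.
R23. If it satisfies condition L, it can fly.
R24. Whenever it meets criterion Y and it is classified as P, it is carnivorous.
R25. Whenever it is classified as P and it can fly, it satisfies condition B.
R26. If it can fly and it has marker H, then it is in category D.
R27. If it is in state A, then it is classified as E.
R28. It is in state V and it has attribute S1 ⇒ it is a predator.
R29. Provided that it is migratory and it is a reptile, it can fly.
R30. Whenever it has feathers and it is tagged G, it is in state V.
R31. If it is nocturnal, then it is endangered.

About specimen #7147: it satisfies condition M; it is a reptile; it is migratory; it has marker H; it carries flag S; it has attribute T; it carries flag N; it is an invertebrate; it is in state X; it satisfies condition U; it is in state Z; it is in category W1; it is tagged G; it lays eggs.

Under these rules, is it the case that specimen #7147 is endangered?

No

Forward chaining from the given facts derives: has attribute U1, is classified as P, is tagged J, is tagged W, has a backbone, can fly, is in category Z1, is aquatic, satisfies condition B, is in category D, is carnivorous, is in state A, is tagged N1, is classified as E, is warm-blooded.
Rules concluding "it is endangered": R1 needs "it is a mammal"; R31 needs "it is nocturnal" — none of these are established.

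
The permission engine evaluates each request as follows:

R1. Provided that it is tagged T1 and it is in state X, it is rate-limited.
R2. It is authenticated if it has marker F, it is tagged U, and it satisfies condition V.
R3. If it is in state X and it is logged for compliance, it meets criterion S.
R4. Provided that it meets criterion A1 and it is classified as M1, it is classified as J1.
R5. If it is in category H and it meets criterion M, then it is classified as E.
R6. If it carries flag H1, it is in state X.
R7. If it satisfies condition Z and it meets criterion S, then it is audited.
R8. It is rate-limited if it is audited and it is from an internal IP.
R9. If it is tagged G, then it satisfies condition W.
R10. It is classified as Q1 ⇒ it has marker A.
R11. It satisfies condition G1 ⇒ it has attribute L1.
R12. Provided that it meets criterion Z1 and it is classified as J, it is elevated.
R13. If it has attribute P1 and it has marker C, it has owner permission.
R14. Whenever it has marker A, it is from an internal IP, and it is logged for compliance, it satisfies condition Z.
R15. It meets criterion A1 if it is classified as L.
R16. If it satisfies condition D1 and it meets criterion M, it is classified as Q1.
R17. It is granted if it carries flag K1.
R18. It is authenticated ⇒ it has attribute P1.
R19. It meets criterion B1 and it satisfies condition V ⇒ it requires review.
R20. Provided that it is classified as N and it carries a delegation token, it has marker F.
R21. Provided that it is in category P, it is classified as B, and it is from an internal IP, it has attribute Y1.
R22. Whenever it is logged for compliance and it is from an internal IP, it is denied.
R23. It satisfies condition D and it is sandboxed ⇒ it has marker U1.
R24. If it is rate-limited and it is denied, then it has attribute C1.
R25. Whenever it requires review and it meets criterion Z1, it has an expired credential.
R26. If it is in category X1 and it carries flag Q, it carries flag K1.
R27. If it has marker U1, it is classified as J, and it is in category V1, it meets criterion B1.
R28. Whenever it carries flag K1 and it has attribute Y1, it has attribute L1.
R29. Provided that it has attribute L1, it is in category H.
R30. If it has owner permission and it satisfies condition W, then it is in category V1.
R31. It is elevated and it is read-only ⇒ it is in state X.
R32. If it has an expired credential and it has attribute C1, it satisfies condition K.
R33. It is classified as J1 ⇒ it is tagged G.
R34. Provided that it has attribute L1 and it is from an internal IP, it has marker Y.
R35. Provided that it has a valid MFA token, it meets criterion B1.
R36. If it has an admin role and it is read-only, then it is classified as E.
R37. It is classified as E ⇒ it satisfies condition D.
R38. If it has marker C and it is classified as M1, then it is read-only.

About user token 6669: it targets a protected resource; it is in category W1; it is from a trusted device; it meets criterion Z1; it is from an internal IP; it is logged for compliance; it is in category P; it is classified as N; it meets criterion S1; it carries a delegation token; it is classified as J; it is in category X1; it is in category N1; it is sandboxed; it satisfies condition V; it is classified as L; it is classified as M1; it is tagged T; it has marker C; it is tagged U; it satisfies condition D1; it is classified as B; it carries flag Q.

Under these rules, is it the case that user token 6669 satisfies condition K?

No

Forward chaining from the given facts derives: is elevated, meets criterion A1, has marker F, has attribute Y1, is denied, carries flag K1, has attribute L1, is in category H, has marker Y, is read-only, is authenticated, is classified as J1, is granted, has attribute P1, is in state X, is tagged G, meets criterion S, satisfies condition W, has owner permission, is in category V1.
The only rule concluding "it satisfies condition K" is R32, which needs "it has an expired credential"; that is never established.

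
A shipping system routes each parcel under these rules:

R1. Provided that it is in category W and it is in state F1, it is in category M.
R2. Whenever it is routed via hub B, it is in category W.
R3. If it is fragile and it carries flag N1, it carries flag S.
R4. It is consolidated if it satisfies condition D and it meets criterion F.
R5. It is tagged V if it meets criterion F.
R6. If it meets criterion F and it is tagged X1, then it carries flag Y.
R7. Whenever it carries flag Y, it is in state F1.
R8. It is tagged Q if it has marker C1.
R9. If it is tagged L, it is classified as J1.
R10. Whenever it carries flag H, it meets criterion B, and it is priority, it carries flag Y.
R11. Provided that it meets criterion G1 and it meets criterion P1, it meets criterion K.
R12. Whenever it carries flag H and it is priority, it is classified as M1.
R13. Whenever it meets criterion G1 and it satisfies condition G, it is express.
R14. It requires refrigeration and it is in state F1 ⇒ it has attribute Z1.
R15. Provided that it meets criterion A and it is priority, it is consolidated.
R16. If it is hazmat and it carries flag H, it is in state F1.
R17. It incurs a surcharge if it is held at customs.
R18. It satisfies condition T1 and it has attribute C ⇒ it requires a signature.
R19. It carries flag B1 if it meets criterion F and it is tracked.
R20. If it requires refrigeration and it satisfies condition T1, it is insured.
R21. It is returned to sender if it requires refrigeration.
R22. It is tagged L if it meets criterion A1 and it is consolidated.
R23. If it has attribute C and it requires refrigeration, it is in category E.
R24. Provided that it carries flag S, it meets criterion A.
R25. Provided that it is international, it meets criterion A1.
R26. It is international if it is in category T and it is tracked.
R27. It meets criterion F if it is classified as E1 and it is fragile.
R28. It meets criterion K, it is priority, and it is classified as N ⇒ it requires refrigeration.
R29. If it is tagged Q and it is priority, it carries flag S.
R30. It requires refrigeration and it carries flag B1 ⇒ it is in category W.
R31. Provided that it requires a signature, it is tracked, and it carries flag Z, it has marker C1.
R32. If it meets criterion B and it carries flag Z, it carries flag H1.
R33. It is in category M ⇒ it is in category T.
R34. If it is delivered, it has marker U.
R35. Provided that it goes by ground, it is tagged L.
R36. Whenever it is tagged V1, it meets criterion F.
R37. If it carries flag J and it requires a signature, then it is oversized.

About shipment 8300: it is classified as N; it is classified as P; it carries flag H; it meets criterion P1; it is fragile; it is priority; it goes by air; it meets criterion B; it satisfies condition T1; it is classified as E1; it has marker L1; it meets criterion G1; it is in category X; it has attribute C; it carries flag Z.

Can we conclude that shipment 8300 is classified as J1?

Forward chaining from the given facts derives: carries flag Y, meets criterion K, is classified as M1, requires a signature, meets criterion F, requires refrigeration, carries flag H1, is tagged V, is in state F1, has attribute Z1, is insured, is returned to sender, is in category E.
The only rule concluding "it is classified as J1" is R9, which needs "it is tagged L"; that is never established.

No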